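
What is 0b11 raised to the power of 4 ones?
Convert 0b11 (binary) → 2 + 1 = 3 (decimal)
Convert 4 ones (place-value notation) → 4 (decimal)
Compute 3 ^ 4 = 81
81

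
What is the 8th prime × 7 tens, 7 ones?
Convert the 8th prime (prime index) → 19 (decimal)
Convert 7 tens, 7 ones (place-value notation) → 7×10 + 7 = 77 (decimal)
Compute 19 × 77 = 1463
1463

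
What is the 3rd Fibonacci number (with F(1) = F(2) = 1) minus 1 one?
The 3rd Fibonacci number (with F(1) = F(2) = 1): 1, 1, 2 → 2
Convert 1 one (place-value notation) → 1 (decimal)
Compute 2 - 1 = 1
1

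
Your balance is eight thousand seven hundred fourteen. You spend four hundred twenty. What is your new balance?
Convert eight thousand seven hundred fourteen (English words) → 8×1000 + 7×100 + 14 = 8714 (decimal)
Convert four hundred twenty (English words) → 4×100 + 20 = 420 (decimal)
Compute 8714 - 420 = 8294
8294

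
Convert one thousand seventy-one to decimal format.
Convert one thousand seventy-one (English words) → 1×1000 + 71 = 1071 (decimal)
1071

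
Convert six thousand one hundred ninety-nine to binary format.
Convert six thousand one hundred ninety-nine (English words) → 6×1000 + 1×100 + 99 = 6199 (decimal)
Convert 6199 (decimal) → 6199 = 4096 + 2048 + 32 + 16 + 4 + 2 + 1 → 0b1100000110111 (binary)
0b1100000110111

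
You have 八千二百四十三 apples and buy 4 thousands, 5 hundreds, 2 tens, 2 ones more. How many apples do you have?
Convert 八千二百四十三 (Chinese numeral) → 8×1000 + 2×100 + 4×10 + 3 = 8243 (decimal)
Convert 4 thousands, 5 hundreds, 2 tens, 2 ones (place-value notation) → 4×1000 + 5×100 + 2×10 + 2 = 4522 (decimal)
Compute 8243 + 4522 = 12765
12765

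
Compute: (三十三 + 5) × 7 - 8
Convert 三十三 (Chinese numeral) → 3×10 + 3 = 33 (decimal)
Expression in decimal: (33 + 5) × 7 - 8
Parentheses first: 33 + 5 = 38
Multiply: 38 × 7 = 266
Subtract: 266 - 8 = 258
258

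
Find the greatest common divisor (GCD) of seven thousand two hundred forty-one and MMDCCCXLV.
Convert seven thousand two hundred forty-one (English words) → 7×1000 + 2×100 + 41 = 7241 (decimal)
Convert MMDCCCXLV (Roman numeral) → 1000 + 1000 + 500 + 100 + 100 + 100 + 40 + 5 = 2845 (decimal)
Compute gcd(7241, 2845) = 1
1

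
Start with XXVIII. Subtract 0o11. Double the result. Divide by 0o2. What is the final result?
Convert XXVIII (Roman numeral) → 10 + 10 + 5 + 1 + 1 + 1 = 28 (decimal)
Start: 28
Convert 0o11 (octal) → 1×8 + 1 = 9 (decimal)
28 - 9 = 19
19 × 2 = 38
Convert 0o2 (octal) → 2 (decimal)
38 ÷ 2 = 19
19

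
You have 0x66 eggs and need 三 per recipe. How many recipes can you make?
Convert 0x66 (hexadecimal) → 6×16 + 6 = 102 (decimal)
Convert 三 (Chinese numeral) → 3 (decimal)
Compute 102 ÷ 3 = 34
34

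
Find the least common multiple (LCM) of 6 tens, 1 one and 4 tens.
Convert 6 tens, 1 one (place-value notation) → 6×10 + 1 = 61 (decimal)
Convert 4 tens (place-value notation) → 4×10 = 40 (decimal)
Compute lcm(61, 40) = 2440
2440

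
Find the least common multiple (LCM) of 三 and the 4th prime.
Convert 三 (Chinese numeral) → 3 (decimal)
Convert the 4th prime (prime index) → 7 (decimal)
Compute lcm(3, 7) = 21
21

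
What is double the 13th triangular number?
The 13th triangular number = 13×14/2 = 91
Compute 91 × 2 = 182
182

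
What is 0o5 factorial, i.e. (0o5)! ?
Convert 0o5 (octal) → 5 (decimal)
Compute 5! = 120
120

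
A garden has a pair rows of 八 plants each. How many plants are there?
Convert 八 (Chinese numeral) → 8 (decimal)
Convert a pair (colloquial) → 2 (decimal)
Compute 8 × 2 = 16
16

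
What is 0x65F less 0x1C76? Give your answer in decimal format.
Convert 0x65F (hexadecimal) → 6×256 + 5×16 + 15 = 1631 (decimal)
Convert 0x1C76 (hexadecimal) → 1×4096 + 12×256 + 7×16 + 6 = 7286 (decimal)
Compute 1631 - 7286 = -5655
-5655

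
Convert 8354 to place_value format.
Convert 8354 (decimal) → 8354 = 8×1000 + 3×100 + 5×10 + 4 → 8 thousands, 3 hundreds, 5 tens, 4 ones (place-value notation)
8 thousands, 3 hundreds, 5 tens, 4 ones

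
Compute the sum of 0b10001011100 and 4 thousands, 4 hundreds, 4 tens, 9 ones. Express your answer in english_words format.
Convert 0b10001011100 (binary) → 1024 + 64 + 16 + 8 + 4 = 1116 (decimal)
Convert 4 thousands, 4 hundreds, 4 tens, 9 ones (place-value notation) → 4×1000 + 4×100 + 4×10 + 9 = 4449 (decimal)
Compute 1116 + 4449 = 5565
Convert 5565 (decimal) → 5565 = 5×1000 + 5×100 + 65 → five thousand five hundred sixty-five (English words)
five thousand five hundred sixty-five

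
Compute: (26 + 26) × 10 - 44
Parentheses first: 26 + 26 = 52
Multiply: 52 × 10 = 520
Subtract: 520 - 44 = 476
476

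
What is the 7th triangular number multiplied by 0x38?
Convert the 7th triangular number (triangular index) → 7×8/2 = 28 (decimal)
Convert 0x38 (hexadecimal) → 3×16 + 8 = 56 (decimal)
Compute 28 × 56 = 1568
1568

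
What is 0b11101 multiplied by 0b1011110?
Convert 0b11101 (binary) → 16 + 8 + 4 + 1 = 29 (decimal)
Convert 0b1011110 (binary) → 64 + 16 + 8 + 4 + 2 = 94 (decimal)
Compute 29 × 94 = 2726
2726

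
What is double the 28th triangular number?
The 28th triangular number = 28×29/2 = 406
Compute 406 × 2 = 812
812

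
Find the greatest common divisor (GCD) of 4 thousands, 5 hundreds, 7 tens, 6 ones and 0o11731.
Convert 4 thousands, 5 hundreds, 7 tens, 6 ones (place-value notation) → 4×1000 + 5×100 + 7×10 + 6 = 4576 (decimal)
Convert 0o11731 (octal) → 1×4096 + 1×512 + 7×64 + 3×8 + 1 = 5081 (decimal)
Compute gcd(4576, 5081) = 1
1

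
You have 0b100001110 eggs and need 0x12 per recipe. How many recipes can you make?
Convert 0b100001110 (binary) → 256 + 8 + 4 + 2 = 270 (decimal)
Convert 0x12 (hexadecimal) → 1×16 + 2 = 18 (decimal)
Compute 270 ÷ 18 = 15
15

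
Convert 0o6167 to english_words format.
Convert 0o6167 (octal) → 6×512 + 1×64 + 6×8 + 7 = 3191 (decimal)
Convert 3191 (decimal) → 3191 = 3×1000 + 1×100 + 91 → three thousand one hundred ninety-one (English words)
three thousand one hundred ninety-one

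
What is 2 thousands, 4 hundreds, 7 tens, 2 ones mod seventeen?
Convert 2 thousands, 4 hundreds, 7 tens, 2 ones (place-value notation) → 2×1000 + 4×100 + 7×10 + 2 = 2472 (decimal)
Convert seventeen (English words) → 17 (decimal)
Compute 2472 mod 17 = 7
7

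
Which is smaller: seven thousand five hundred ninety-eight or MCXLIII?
Convert seven thousand five hundred ninety-eight (English words) → 7×1000 + 5×100 + 98 = 7598 (decimal)
Convert MCXLIII (Roman numeral) → 1000 + 100 + 40 + 1 + 1 + 1 = 1143 (decimal)
Compare 7598 vs 1143: smaller = 1143
1143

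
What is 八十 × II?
Convert 八十 (Chinese numeral) → 8×10 = 80 (decimal)
Convert II (Roman numeral) → 1 + 1 = 2 (decimal)
Compute 80 × 2 = 160
160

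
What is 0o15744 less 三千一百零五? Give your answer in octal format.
Convert 0o15744 (octal) → 1×4096 + 5×512 + 7×64 + 4×8 + 4 = 7140 (decimal)
Convert 三千一百零五 (Chinese numeral) → 3×1000 + 1×100 + 5 = 3105 (decimal)
Compute 7140 - 3105 = 4035
Convert 4035 (decimal) → 4035 = 7×512 + 7×64 + 3 → 0o7703 (octal)
0o7703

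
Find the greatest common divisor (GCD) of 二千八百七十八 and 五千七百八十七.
Convert 二千八百七十八 (Chinese numeral) → 2×1000 + 8×100 + 7×10 + 8 = 2878 (decimal)
Convert 五千七百八十七 (Chinese numeral) → 5×1000 + 7×100 + 8×10 + 7 = 5787 (decimal)
Compute gcd(2878, 5787) = 1
1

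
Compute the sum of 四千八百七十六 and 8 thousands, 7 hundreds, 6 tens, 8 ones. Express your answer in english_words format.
Convert 四千八百七十六 (Chinese numeral) → 4×1000 + 8×100 + 7×10 + 6 = 4876 (decimal)
Convert 8 thousands, 7 hundreds, 6 tens, 8 ones (place-value notation) → 8×1000 + 7×100 + 6×10 + 8 = 8768 (decimal)
Compute 4876 + 8768 = 13644
Convert 13644 (decimal) → 13644 = 13×1000 + 6×100 + 44 → thirteen thousand six hundred forty-four (English words)
thirteen thousand six hundred forty-four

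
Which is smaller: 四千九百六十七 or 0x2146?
Convert 四千九百六十七 (Chinese numeral) → 4×1000 + 9×100 + 6×10 + 7 = 4967 (decimal)
Convert 0x2146 (hexadecimal) → 2×4096 + 1×256 + 4×16 + 6 = 8518 (decimal)
Compare 4967 vs 8518: smaller = 4967
4967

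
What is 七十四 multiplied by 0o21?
Convert 七十四 (Chinese numeral) → 7×10 + 4 = 74 (decimal)
Convert 0o21 (octal) → 2×8 + 1 = 17 (decimal)
Compute 74 × 17 = 1258
1258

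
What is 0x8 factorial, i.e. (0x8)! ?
Convert 0x8 (hexadecimal) → 8 (decimal)
Compute 8! = 40320
40320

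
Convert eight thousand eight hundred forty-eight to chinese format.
Convert eight thousand eight hundred forty-eight (English words) → 8×1000 + 8×100 + 48 = 8848 (decimal)
Convert 8848 (decimal) → 8848 = 8×1000 + 8×100 + 4×10 + 8 → 八千八百四十八 (Chinese numeral)
八千八百四十八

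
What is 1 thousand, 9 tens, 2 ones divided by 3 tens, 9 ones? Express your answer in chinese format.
Convert 1 thousand, 9 tens, 2 ones (place-value notation) → 1×1000 + 9×10 + 2 = 1092 (decimal)
Convert 3 tens, 9 ones (place-value notation) → 3×10 + 9 = 39 (decimal)
Compute 1092 ÷ 39 = 28
Convert 28 (decimal) → 28 = 2×10 + 8 → 二十八 (Chinese numeral)
二十八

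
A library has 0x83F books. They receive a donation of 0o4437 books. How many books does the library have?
Convert 0x83F (hexadecimal) → 8×256 + 3×16 + 15 = 2111 (decimal)
Convert 0o4437 (octal) → 4×512 + 4×64 + 3×8 + 7 = 2335 (decimal)
Compute 2111 + 2335 = 4446
4446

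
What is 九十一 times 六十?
Convert 九十一 (Chinese numeral) → 9×10 + 1 = 91 (decimal)
Convert 六十 (Chinese numeral) → 6×10 = 60 (decimal)
Compute 91 × 60 = 5460
5460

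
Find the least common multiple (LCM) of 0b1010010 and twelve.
Convert 0b1010010 (binary) → 64 + 16 + 2 = 82 (decimal)
Convert twelve (English words) → 12 (decimal)
Compute lcm(82, 12) = 492
492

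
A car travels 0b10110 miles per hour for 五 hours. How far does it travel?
Convert 0b10110 (binary) → 16 + 4 + 2 = 22 (decimal)
Convert 五 (Chinese numeral) → 5 (decimal)
Compute 22 × 5 = 110
110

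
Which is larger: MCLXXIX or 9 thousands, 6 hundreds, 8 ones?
Convert MCLXXIX (Roman numeral) → 1000 + 100 + 50 + 10 + 10 + 9 = 1179 (decimal)
Convert 9 thousands, 6 hundreds, 8 ones (place-value notation) → 9×1000 + 6×100 + 8 = 9608 (decimal)
Compare 1179 vs 9608: larger = 9608
9608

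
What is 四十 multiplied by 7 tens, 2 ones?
Convert 四十 (Chinese numeral) → 4×10 = 40 (decimal)
Convert 7 tens, 2 ones (place-value notation) → 7×10 + 2 = 72 (decimal)
Compute 40 × 72 = 2880
2880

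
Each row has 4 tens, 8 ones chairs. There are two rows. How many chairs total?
Convert 4 tens, 8 ones (place-value notation) → 4×10 + 8 = 48 (decimal)
Convert two (English words) → 2 (decimal)
Compute 48 × 2 = 96
96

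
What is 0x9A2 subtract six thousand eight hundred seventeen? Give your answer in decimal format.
Convert 0x9A2 (hexadecimal) → 9×256 + 10×16 + 2 = 2466 (decimal)
Convert six thousand eight hundred seventeen (English words) → 6×1000 + 8×100 + 17 = 6817 (decimal)
Compute 2466 - 6817 = -4351
-4351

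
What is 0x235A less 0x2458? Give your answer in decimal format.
Convert 0x235A (hexadecimal) → 2×4096 + 3×256 + 5×16 + 10 = 9050 (decimal)
Convert 0x2458 (hexadecimal) → 2×4096 + 4×256 + 5×16 + 8 = 9304 (decimal)
Compute 9050 - 9304 = -254
-254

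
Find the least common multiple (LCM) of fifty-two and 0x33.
Convert fifty-two (English words) → 52 (decimal)
Convert 0x33 (hexadecimal) → 3×16 + 3 = 51 (decimal)
Compute lcm(52, 51) = 2652
2652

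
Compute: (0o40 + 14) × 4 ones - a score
Convert 0o40 (octal) → 4×8 = 32 (decimal)
Convert 4 ones (place-value notation) → 4 (decimal)
Convert a score (colloquial) → 20 (decimal)
Expression in decimal: (32 + 14) × 4 - 20
Parentheses first: 32 + 14 = 46
Multiply: 46 × 4 = 184
Subtract: 184 - 20 = 164
164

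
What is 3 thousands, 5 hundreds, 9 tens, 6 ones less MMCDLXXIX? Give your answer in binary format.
Convert 3 thousands, 5 hundreds, 9 tens, 6 ones (place-value notation) → 3×1000 + 5×100 + 9×10 + 6 = 3596 (decimal)
Convert MMCDLXXIX (Roman numeral) → 1000 + 1000 + 400 + 50 + 10 + 10 + 9 = 2479 (decimal)
Compute 3596 - 2479 = 1117
Convert 1117 (decimal) → 1117 = 1024 + 64 + 16 + 8 + 4 + 1 → 0b10001011101 (binary)
0b10001011101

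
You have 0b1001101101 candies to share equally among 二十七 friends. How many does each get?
Convert 0b1001101101 (binary) → 512 + 64 + 32 + 8 + 4 + 1 = 621 (decimal)
Convert 二十七 (Chinese numeral) → 2×10 + 7 = 27 (decimal)
Compute 621 ÷ 27 = 23
23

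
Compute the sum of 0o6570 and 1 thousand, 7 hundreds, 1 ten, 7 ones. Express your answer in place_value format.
Convert 0o6570 (octal) → 6×512 + 5×64 + 7×8 = 3448 (decimal)
Convert 1 thousand, 7 hundreds, 1 ten, 7 ones (place-value notation) → 1×1000 + 7×100 + 1×10 + 7 = 1717 (decimal)
Compute 3448 + 1717 = 5165
Convert 5165 (decimal) → 5165 = 5×1000 + 1×100 + 6×10 + 5 → 5 thousands, 1 hundred, 6 tens, 5 ones (place-value notation)
5 thousands, 1 hundred, 6 tens, 5 ones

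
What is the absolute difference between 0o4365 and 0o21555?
Convert 0o4365 (octal) → 4×512 + 3×64 + 6×8 + 5 = 2293 (decimal)
Convert 0o21555 (octal) → 2×4096 + 1×512 + 5×64 + 5×8 + 5 = 9069 (decimal)
Compute |2293 - 9069| = 6776
6776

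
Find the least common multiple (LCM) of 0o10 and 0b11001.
Convert 0o10 (octal) → 1×8 = 8 (decimal)
Convert 0b11001 (binary) → 16 + 8 + 1 = 25 (decimal)
Compute lcm(8, 25) = 200
200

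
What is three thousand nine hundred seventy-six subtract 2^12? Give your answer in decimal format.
Convert three thousand nine hundred seventy-six (English words) → 3×1000 + 9×100 + 76 = 3976 (decimal)
Convert 2^12 (power) → 4096 (decimal)
Compute 3976 - 4096 = -120
-120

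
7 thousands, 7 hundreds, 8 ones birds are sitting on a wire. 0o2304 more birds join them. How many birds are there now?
Convert 7 thousands, 7 hundreds, 8 ones (place-value notation) → 7×1000 + 7×100 + 8 = 7708 (decimal)
Convert 0o2304 (octal) → 2×512 + 3×64 + 4 = 1220 (decimal)
Compute 7708 + 1220 = 8928
8928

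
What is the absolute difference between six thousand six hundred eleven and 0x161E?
Convert six thousand six hundred eleven (English words) → 6×1000 + 6×100 + 11 = 6611 (decimal)
Convert 0x161E (hexadecimal) → 1×4096 + 6×256 + 1×16 + 14 = 5662 (decimal)
Compute |6611 - 5662| = 949
949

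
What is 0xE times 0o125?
Convert 0xE (hexadecimal) → 14 (decimal)
Convert 0o125 (octal) → 1×64 + 2×8 + 5 = 85 (decimal)
Compute 14 × 85 = 1190
1190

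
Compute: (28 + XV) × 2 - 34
Convert XV (Roman numeral) → 10 + 5 = 15 (decimal)
Expression in decimal: (28 + 15) × 2 - 34
Parentheses first: 28 + 15 = 43
Multiply: 43 × 2 = 86
Subtract: 86 - 34 = 52
52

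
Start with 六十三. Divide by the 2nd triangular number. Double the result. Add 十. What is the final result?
Convert 六十三 (Chinese numeral) → 6×10 + 3 = 63 (decimal)
Start: 63
Convert the 2nd triangular number (triangular index) → 2×3/2 = 3 (decimal)
63 ÷ 3 = 21
21 × 2 = 42
Convert 十 (Chinese numeral) → 1×10 = 10 (decimal)
42 + 10 = 52
52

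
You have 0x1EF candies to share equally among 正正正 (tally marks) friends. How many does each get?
Convert 0x1EF (hexadecimal) → 1×256 + 14×16 + 15 = 495 (decimal)
Convert 正正正 (tally marks) → 5 + 5 + 5 = 15 (decimal)
Compute 495 ÷ 15 = 33
33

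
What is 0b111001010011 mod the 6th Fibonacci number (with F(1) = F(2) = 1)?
Convert 0b111001010011 (binary) → 2048 + 1024 + 512 + 64 + 16 + 2 + 1 = 3667 (decimal)
Convert the 6th Fibonacci number (with F(1) = F(2) = 1) (Fibonacci index) → 1, 1, 2, 3, 5, 8 → 8 (decimal)
Compute 3667 mod 8 = 3
3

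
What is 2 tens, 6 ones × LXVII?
Convert 2 tens, 6 ones (place-value notation) → 2×10 + 6 = 26 (decimal)
Convert LXVII (Roman numeral) → 50 + 10 + 5 + 1 + 1 = 67 (decimal)
Compute 26 × 67 = 1742
1742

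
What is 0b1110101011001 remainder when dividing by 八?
Convert 0b1110101011001 (binary) → 4096 + 2048 + 1024 + 256 + 64 + 16 + 8 + 1 = 7513 (decimal)
Convert 八 (Chinese numeral) → 8 (decimal)
Compute 7513 mod 8 = 1
1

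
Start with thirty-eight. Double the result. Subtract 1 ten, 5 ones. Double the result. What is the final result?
Convert thirty-eight (English words) → 38 (decimal)
Start: 38
38 × 2 = 76
Convert 1 ten, 5 ones (place-value notation) → 1×10 + 5 = 15 (decimal)
76 - 15 = 61
61 × 2 = 122
122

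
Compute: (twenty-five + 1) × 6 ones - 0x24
Convert twenty-five (English words) → 25 (decimal)
Convert 6 ones (place-value notation) → 6 (decimal)
Convert 0x24 (hexadecimal) → 2×16 + 4 = 36 (decimal)
Expression in decimal: (25 + 1) × 6 - 36
Parentheses first: 25 + 1 = 26
Multiply: 26 × 6 = 156
Subtract: 156 - 36 = 120
120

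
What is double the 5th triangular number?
The 5th triangular number = 5×6/2 = 15
Compute 15 × 2 = 30
30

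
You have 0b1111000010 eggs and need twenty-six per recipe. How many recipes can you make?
Convert 0b1111000010 (binary) → 512 + 256 + 128 + 64 + 2 = 962 (decimal)
Convert twenty-six (English words) → 26 (decimal)
Compute 962 ÷ 26 = 37
37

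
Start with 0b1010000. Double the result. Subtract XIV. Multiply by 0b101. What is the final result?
Convert 0b1010000 (binary) → 64 + 16 = 80 (decimal)
Start: 80
80 × 2 = 160
Convert XIV (Roman numeral) → 10 + 4 = 14 (decimal)
160 - 14 = 146
Convert 0b101 (binary) → 4 + 1 = 5 (decimal)
146 × 5 = 730
730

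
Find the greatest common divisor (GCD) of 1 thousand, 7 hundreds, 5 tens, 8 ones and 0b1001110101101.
Convert 1 thousand, 7 hundreds, 5 tens, 8 ones (place-value notation) → 1×1000 + 7×100 + 5×10 + 8 = 1758 (decimal)
Convert 0b1001110101101 (binary) → 4096 + 512 + 256 + 128 + 32 + 8 + 4 + 1 = 5037 (decimal)
Compute gcd(1758, 5037) = 3
3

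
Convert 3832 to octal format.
Convert 3832 (decimal) → 3832 = 7×512 + 3×64 + 7×8 → 0o7370 (octal)
0o7370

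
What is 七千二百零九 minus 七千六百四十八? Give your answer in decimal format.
Convert 七千二百零九 (Chinese numeral) → 7×1000 + 2×100 + 9 = 7209 (decimal)
Convert 七千六百四十八 (Chinese numeral) → 7×1000 + 6×100 + 4×10 + 8 = 7648 (decimal)
Compute 7209 - 7648 = -439
-439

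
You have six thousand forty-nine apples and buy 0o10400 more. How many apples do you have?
Convert six thousand forty-nine (English words) → 6×1000 + 49 = 6049 (decimal)
Convert 0o10400 (octal) → 1×4096 + 4×64 = 4352 (decimal)
Compute 6049 + 4352 = 10401
10401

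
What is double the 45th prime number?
The 45th prime number = 197
Compute 197 × 2 = 394
394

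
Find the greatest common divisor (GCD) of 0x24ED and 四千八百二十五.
Convert 0x24ED (hexadecimal) → 2×4096 + 4×256 + 14×16 + 13 = 9453 (decimal)
Convert 四千八百二十五 (Chinese numeral) → 4×1000 + 8×100 + 2×10 + 5 = 4825 (decimal)
Compute gcd(9453, 4825) = 1
1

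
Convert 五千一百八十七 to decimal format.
Convert 五千一百八十七 (Chinese numeral) → 5×1000 + 1×100 + 8×10 + 7 = 5187 (decimal)
5187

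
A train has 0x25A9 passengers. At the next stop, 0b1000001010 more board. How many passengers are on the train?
Convert 0x25A9 (hexadecimal) → 2×4096 + 5×256 + 10×16 + 9 = 9641 (decimal)
Convert 0b1000001010 (binary) → 512 + 8 + 2 = 522 (decimal)
Compute 9641 + 522 = 10163
10163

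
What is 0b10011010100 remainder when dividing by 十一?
Convert 0b10011010100 (binary) → 1024 + 128 + 64 + 16 + 4 = 1236 (decimal)
Convert 十一 (Chinese numeral) → 1×10 + 1 = 11 (decimal)
Compute 1236 mod 11 = 4
4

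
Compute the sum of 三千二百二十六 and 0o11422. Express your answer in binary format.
Convert 三千二百二十六 (Chinese numeral) → 3×1000 + 2×100 + 2×10 + 6 = 3226 (decimal)
Convert 0o11422 (octal) → 1×4096 + 1×512 + 4×64 + 2×8 + 2 = 4882 (decimal)
Compute 3226 + 4882 = 8108
Convert 8108 (decimal) → 8108 = 4096 + 2048 + 1024 + 512 + 256 + 128 + 32 + 8 + 4 → 0b1111110101100 (binary)
0b1111110101100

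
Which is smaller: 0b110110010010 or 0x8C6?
Convert 0b110110010010 (binary) → 2048 + 1024 + 256 + 128 + 16 + 2 = 3474 (decimal)
Convert 0x8C6 (hexadecimal) → 8×256 + 12×16 + 6 = 2246 (decimal)
Compare 3474 vs 2246: smaller = 2246
2246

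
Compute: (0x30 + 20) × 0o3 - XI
Convert 0x30 (hexadecimal) → 3×16 = 48 (decimal)
Convert 0o3 (octal) → 3 (decimal)
Convert XI (Roman numeral) → 10 + 1 = 11 (decimal)
Expression in decimal: (48 + 20) × 3 - 11
Parentheses first: 48 + 20 = 68
Multiply: 68 × 3 = 204
Subtract: 204 - 11 = 193
193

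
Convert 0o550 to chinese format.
Convert 0o550 (octal) → 5×64 + 5×8 = 360 (decimal)
Convert 360 (decimal) → 360 = 3×100 + 6×10 → 三百六十 (Chinese numeral)
三百六十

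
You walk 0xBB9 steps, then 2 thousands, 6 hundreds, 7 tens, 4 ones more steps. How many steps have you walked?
Convert 0xBB9 (hexadecimal) → 11×256 + 11×16 + 9 = 3001 (decimal)
Convert 2 thousands, 6 hundreds, 7 tens, 4 ones (place-value notation) → 2×1000 + 6×100 + 7×10 + 4 = 2674 (decimal)
Compute 3001 + 2674 = 5675
5675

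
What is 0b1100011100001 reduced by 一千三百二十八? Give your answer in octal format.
Convert 0b1100011100001 (binary) → 4096 + 2048 + 128 + 64 + 32 + 1 = 6369 (decimal)
Convert 一千三百二十八 (Chinese numeral) → 1×1000 + 3×100 + 2×10 + 8 = 1328 (decimal)
Compute 6369 - 1328 = 5041
Convert 5041 (decimal) → 5041 = 1×4096 + 1×512 + 6×64 + 6×8 + 1 → 0o11661 (octal)
0o11661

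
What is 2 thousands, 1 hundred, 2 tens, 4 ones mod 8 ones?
Convert 2 thousands, 1 hundred, 2 tens, 4 ones (place-value notation) → 2×1000 + 1×100 + 2×10 + 4 = 2124 (decimal)
Convert 8 ones (place-value notation) → 8 (decimal)
Compute 2124 mod 8 = 4
4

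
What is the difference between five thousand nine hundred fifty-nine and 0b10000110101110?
Convert five thousand nine hundred fifty-nine (English words) → 5×1000 + 9×100 + 59 = 5959 (decimal)
Convert 0b10000110101110 (binary) → 8192 + 256 + 128 + 32 + 8 + 4 + 2 = 8622 (decimal)
Difference: |5959 - 8622| = 2663
2663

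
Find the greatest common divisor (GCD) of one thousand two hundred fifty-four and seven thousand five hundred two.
Convert one thousand two hundred fifty-four (English words) → 1×1000 + 2×100 + 54 = 1254 (decimal)
Convert seven thousand five hundred two (English words) → 7×1000 + 5×100 + 2 = 7502 (decimal)
Compute gcd(1254, 7502) = 22
22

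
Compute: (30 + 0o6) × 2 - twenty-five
Convert 0o6 (octal) → 6 (decimal)
Convert twenty-five (English words) → 25 (decimal)
Expression in decimal: (30 + 6) × 2 - 25
Parentheses first: 30 + 6 = 36
Multiply: 36 × 2 = 72
Subtract: 72 - 25 = 47
47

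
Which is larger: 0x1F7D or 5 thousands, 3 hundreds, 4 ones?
Convert 0x1F7D (hexadecimal) → 1×4096 + 15×256 + 7×16 + 13 = 8061 (decimal)
Convert 5 thousands, 3 hundreds, 4 ones (place-value notation) → 5×1000 + 3×100 + 4 = 5304 (decimal)
Compare 8061 vs 5304: larger = 8061
8061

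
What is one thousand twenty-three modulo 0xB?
Convert one thousand twenty-three (English words) → 1×1000 + 23 = 1023 (decimal)
Convert 0xB (hexadecimal) → 11 (decimal)
Compute 1023 mod 11 = 0
0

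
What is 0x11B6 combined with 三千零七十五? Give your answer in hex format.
Convert 0x11B6 (hexadecimal) → 1×4096 + 1×256 + 11×16 + 6 = 4534 (decimal)
Convert 三千零七十五 (Chinese numeral) → 3×1000 + 7×10 + 5 = 3075 (decimal)
Compute 4534 + 3075 = 7609
Convert 7609 (decimal) → 7609 = 1×4096 + 13×256 + 11×16 + 9 → 0x1DB9 (hexadecimal)
0x1DB9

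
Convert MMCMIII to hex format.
Convert MMCMIII (Roman numeral) → 1000 + 1000 + 900 + 1 + 1 + 1 = 2903 (decimal)
Convert 2903 (decimal) → 2903 = 11×256 + 5×16 + 7 → 0xB57 (hexadecimal)
0xB57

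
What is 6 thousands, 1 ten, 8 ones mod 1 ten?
Convert 6 thousands, 1 ten, 8 ones (place-value notation) → 6×1000 + 1×10 + 8 = 6018 (decimal)
Convert 1 ten (place-value notation) → 1×10 = 10 (decimal)
Compute 6018 mod 10 = 8
8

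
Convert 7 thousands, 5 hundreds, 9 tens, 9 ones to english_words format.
Convert 7 thousands, 5 hundreds, 9 tens, 9 ones (place-value notation) → 7×1000 + 5×100 + 9×10 + 9 = 7599 (decimal)
Convert 7599 (decimal) → 7599 = 7×1000 + 5×100 + 99 → seven thousand five hundred ninety-nine (English words)
seven thousand five hundred ninety-nine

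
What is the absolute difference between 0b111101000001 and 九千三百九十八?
Convert 0b111101000001 (binary) → 2048 + 1024 + 512 + 256 + 64 + 1 = 3905 (decimal)
Convert 九千三百九十八 (Chinese numeral) → 9×1000 + 3×100 + 9×10 + 8 = 9398 (decimal)
Compute |3905 - 9398| = 5493
5493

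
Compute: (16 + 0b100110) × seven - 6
Convert 0b100110 (binary) → 32 + 4 + 2 = 38 (decimal)
Convert seven (English words) → 7 (decimal)
Expression in decimal: (16 + 38) × 7 - 6
Parentheses first: 16 + 38 = 54
Multiply: 54 × 7 = 378
Subtract: 378 - 6 = 372
372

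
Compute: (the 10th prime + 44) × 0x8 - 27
Convert the 10th prime (prime index) → 29 (decimal)
Convert 0x8 (hexadecimal) → 8 (decimal)
Expression in decimal: (29 + 44) × 8 - 27
Parentheses first: 29 + 44 = 73
Multiply: 73 × 8 = 584
Subtract: 584 - 27 = 557
557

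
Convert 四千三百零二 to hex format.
Convert 四千三百零二 (Chinese numeral) → 4×1000 + 3×100 + 2 = 4302 (decimal)
Convert 4302 (decimal) → 4302 = 1×4096 + 12×16 + 14 → 0x10CE (hexadecimal)
0x10CE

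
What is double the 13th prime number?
The 13th prime number = 41
Compute 41 × 2 = 82
82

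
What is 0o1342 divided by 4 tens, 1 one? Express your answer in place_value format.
Convert 0o1342 (octal) → 1×512 + 3×64 + 4×8 + 2 = 738 (decimal)
Convert 4 tens, 1 one (place-value notation) → 4×10 + 1 = 41 (decimal)
Compute 738 ÷ 41 = 18
Convert 18 (decimal) → 18 = 1×10 + 8 → 1 ten, 8 ones (place-value notation)
1 ten, 8 ones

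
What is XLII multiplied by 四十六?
Convert XLII (Roman numeral) → 40 + 1 + 1 = 42 (decimal)
Convert 四十六 (Chinese numeral) → 4×10 + 6 = 46 (decimal)
Compute 42 × 46 = 1932
1932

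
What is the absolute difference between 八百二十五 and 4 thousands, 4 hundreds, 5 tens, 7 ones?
Convert 八百二十五 (Chinese numeral) → 8×100 + 2×10 + 5 = 825 (decimal)
Convert 4 thousands, 4 hundreds, 5 tens, 7 ones (place-value notation) → 4×1000 + 4×100 + 5×10 + 7 = 4457 (decimal)
Compute |825 - 4457| = 3632
3632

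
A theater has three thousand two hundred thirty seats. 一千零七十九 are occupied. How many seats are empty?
Convert three thousand two hundred thirty (English words) → 3×1000 + 2×100 + 30 = 3230 (decimal)
Convert 一千零七十九 (Chinese numeral) → 1×1000 + 7×10 + 9 = 1079 (decimal)
Compute 3230 - 1079 = 2151
2151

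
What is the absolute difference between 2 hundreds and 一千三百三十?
Convert 2 hundreds (place-value notation) → 2×100 = 200 (decimal)
Convert 一千三百三十 (Chinese numeral) → 1×1000 + 3×100 + 3×10 = 1330 (decimal)
Compute |200 - 1330| = 1130
1130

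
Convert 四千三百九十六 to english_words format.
Convert 四千三百九十六 (Chinese numeral) → 4×1000 + 3×100 + 9×10 + 6 = 4396 (decimal)
Convert 4396 (decimal) → 4396 = 4×1000 + 3×100 + 96 → four thousand three hundred ninety-six (English words)
four thousand three hundred ninety-six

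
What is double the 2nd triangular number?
The 2nd triangular number = 2×3/2 = 3
Compute 3 × 2 = 6
6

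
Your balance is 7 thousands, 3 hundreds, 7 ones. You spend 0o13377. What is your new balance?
Convert 7 thousands, 3 hundreds, 7 ones (place-value notation) → 7×1000 + 3×100 + 7 = 7307 (decimal)
Convert 0o13377 (octal) → 1×4096 + 3×512 + 3×64 + 7×8 + 7 = 5887 (decimal)
Compute 7307 - 5887 = 1420
1420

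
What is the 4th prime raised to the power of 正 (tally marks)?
Convert the 4th prime (prime index) → 7 (decimal)
Convert 正 (tally marks) → 5 (decimal)
Compute 7 ^ 5 = 16807
16807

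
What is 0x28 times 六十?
Convert 0x28 (hexadecimal) → 2×16 + 8 = 40 (decimal)
Convert 六十 (Chinese numeral) → 6×10 = 60 (decimal)
Compute 40 × 60 = 2400
2400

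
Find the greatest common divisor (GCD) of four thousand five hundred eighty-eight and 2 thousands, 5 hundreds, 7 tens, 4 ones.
Convert four thousand five hundred eighty-eight (English words) → 4×1000 + 5×100 + 88 = 4588 (decimal)
Convert 2 thousands, 5 hundreds, 7 tens, 4 ones (place-value notation) → 2×1000 + 5×100 + 7×10 + 4 = 2574 (decimal)
Compute gcd(4588, 2574) = 2
2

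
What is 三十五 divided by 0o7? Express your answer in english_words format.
Convert 三十五 (Chinese numeral) → 3×10 + 5 = 35 (decimal)
Convert 0o7 (octal) → 7 (decimal)
Compute 35 ÷ 7 = 5
Convert 5 (decimal) → five (English words)
five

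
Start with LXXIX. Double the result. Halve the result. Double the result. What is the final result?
Convert LXXIX (Roman numeral) → 50 + 10 + 10 + 9 = 79 (decimal)
Start: 79
79 × 2 = 158
158 ÷ 2 = 79
79 × 2 = 158
158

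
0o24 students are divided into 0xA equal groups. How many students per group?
Convert 0o24 (octal) → 2×8 + 4 = 20 (decimal)
Convert 0xA (hexadecimal) → 10 (decimal)
Compute 20 ÷ 10 = 2
2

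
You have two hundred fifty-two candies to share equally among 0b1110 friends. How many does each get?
Convert two hundred fifty-two (English words) → 2×100 + 52 = 252 (decimal)
Convert 0b1110 (binary) → 8 + 4 + 2 = 14 (decimal)
Compute 252 ÷ 14 = 18
18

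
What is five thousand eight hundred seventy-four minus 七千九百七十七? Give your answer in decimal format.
Convert five thousand eight hundred seventy-four (English words) → 5×1000 + 8×100 + 74 = 5874 (decimal)
Convert 七千九百七十七 (Chinese numeral) → 7×1000 + 9×100 + 7×10 + 7 = 7977 (decimal)
Compute 5874 - 7977 = -2103
-2103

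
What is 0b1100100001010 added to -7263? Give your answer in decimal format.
Convert 0b1100100001010 (binary) → 4096 + 2048 + 256 + 8 + 2 = 6410 (decimal)
Compute 6410 + -7263 = -853
-853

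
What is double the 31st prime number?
The 31st prime number = 127
Compute 127 × 2 = 254
254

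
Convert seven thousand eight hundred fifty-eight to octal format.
Convert seven thousand eight hundred fifty-eight (English words) → 7×1000 + 8×100 + 58 = 7858 (decimal)
Convert 7858 (decimal) → 7858 = 1×4096 + 7×512 + 2×64 + 6×8 + 2 → 0o17262 (octal)
0o17262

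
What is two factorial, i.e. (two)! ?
Convert two (English words) → 2 (decimal)
Compute 2! = 2
2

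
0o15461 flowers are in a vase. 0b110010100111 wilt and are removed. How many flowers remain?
Convert 0o15461 (octal) → 1×4096 + 5×512 + 4×64 + 6×8 + 1 = 6961 (decimal)
Convert 0b110010100111 (binary) → 2048 + 1024 + 128 + 32 + 4 + 2 + 1 = 3239 (decimal)
Compute 6961 - 3239 = 3722
3722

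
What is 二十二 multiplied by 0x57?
Convert 二十二 (Chinese numeral) → 2×10 + 2 = 22 (decimal)
Convert 0x57 (hexadecimal) → 5×16 + 7 = 87 (decimal)
Compute 22 × 87 = 1914
1914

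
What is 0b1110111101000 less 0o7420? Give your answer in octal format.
Convert 0b1110111101000 (binary) → 4096 + 2048 + 1024 + 256 + 128 + 64 + 32 + 8 = 7656 (decimal)
Convert 0o7420 (octal) → 7×512 + 4×64 + 2×8 = 3856 (decimal)
Compute 7656 - 3856 = 3800
Convert 3800 (decimal) → 3800 = 7×512 + 3×64 + 3×8 → 0o7330 (octal)
0o7330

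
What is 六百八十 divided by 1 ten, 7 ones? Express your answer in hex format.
Convert 六百八十 (Chinese numeral) → 6×100 + 8×10 = 680 (decimal)
Convert 1 ten, 7 ones (place-value notation) → 1×10 + 7 = 17 (decimal)
Compute 680 ÷ 17 = 40
Convert 40 (decimal) → 40 = 2×16 + 8 → 0x28 (hexadecimal)
0x28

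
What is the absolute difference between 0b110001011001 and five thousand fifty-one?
Convert 0b110001011001 (binary) → 2048 + 1024 + 64 + 16 + 8 + 1 = 3161 (decimal)
Convert five thousand fifty-one (English words) → 5×1000 + 51 = 5051 (decimal)
Compute |3161 - 5051| = 1890
1890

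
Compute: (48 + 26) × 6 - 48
Parentheses first: 48 + 26 = 74
Multiply: 74 × 6 = 444
Subtract: 444 - 48 = 396
396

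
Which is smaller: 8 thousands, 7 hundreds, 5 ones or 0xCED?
Convert 8 thousands, 7 hundreds, 5 ones (place-value notation) → 8×1000 + 7×100 + 5 = 8705 (decimal)
Convert 0xCED (hexadecimal) → 12×256 + 14×16 + 13 = 3309 (decimal)
Compare 8705 vs 3309: smaller = 3309
3309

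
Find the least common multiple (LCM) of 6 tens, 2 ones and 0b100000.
Convert 6 tens, 2 ones (place-value notation) → 6×10 + 2 = 62 (decimal)
Convert 0b100000 (binary) → 32 (decimal)
Compute lcm(62, 32) = 992
992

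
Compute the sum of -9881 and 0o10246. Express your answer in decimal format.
Convert 0o10246 (octal) → 1×4096 + 2×64 + 4×8 + 6 = 4262 (decimal)
Compute -9881 + 4262 = -5619
-5619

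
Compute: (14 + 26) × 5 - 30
Parentheses first: 14 + 26 = 40
Multiply: 40 × 5 = 200
Subtract: 200 - 30 = 170
170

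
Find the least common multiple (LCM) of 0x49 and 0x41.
Convert 0x49 (hexadecimal) → 4×16 + 9 = 73 (decimal)
Convert 0x41 (hexadecimal) → 4×16 + 1 = 65 (decimal)
Compute lcm(73, 65) = 4745
4745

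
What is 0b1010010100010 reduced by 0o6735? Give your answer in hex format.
Convert 0b1010010100010 (binary) → 4096 + 1024 + 128 + 32 + 2 = 5282 (decimal)
Convert 0o6735 (octal) → 6×512 + 7×64 + 3×8 + 5 = 3549 (decimal)
Compute 5282 - 3549 = 1733
Convert 1733 (decimal) → 1733 = 6×256 + 12×16 + 5 → 0x6C5 (hexadecimal)
0x6C5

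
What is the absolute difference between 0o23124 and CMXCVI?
Convert 0o23124 (octal) → 2×4096 + 3×512 + 1×64 + 2×8 + 4 = 9812 (decimal)
Convert CMXCVI (Roman numeral) → 900 + 90 + 5 + 1 = 996 (decimal)
Compute |9812 - 996| = 8816
8816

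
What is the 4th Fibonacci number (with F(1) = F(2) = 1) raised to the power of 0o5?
Convert the 4th Fibonacci number (with F(1) = F(2) = 1) (Fibonacci index) → 1, 1, 2, 3 → 3 (decimal)
Convert 0o5 (octal) → 5 (decimal)
Compute 3 ^ 5 = 243
243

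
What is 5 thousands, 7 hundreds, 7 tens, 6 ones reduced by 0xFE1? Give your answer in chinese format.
Convert 5 thousands, 7 hundreds, 7 tens, 6 ones (place-value notation) → 5×1000 + 7×100 + 7×10 + 6 = 5776 (decimal)
Convert 0xFE1 (hexadecimal) → 15×256 + 14×16 + 1 = 4065 (decimal)
Compute 5776 - 4065 = 1711
Convert 1711 (decimal) → 1711 = 1×1000 + 7×100 + 1×10 + 1 → 一千七百一十一 (Chinese numeral)
一千七百一十一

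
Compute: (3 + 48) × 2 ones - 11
Convert 2 ones (place-value notation) → 2 (decimal)
Expression in decimal: (3 + 48) × 2 - 11
Parentheses first: 3 + 48 = 51
Multiply: 51 × 2 = 102
Subtract: 102 - 11 = 91
91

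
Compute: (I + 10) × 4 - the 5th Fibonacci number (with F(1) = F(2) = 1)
Convert I (Roman numeral) → 1 (decimal)
Convert the 5th Fibonacci number (with F(1) = F(2) = 1) (Fibonacci index) → 1, 1, 2, 3, 5 → 5 (decimal)
Expression in decimal: (1 + 10) × 4 - 5
Parentheses first: 1 + 10 = 11
Multiply: 11 × 4 = 44
Subtract: 44 - 5 = 39
39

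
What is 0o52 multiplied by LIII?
Convert 0o52 (octal) → 5×8 + 2 = 42 (decimal)
Convert LIII (Roman numeral) → 50 + 1 + 1 + 1 = 53 (decimal)
Compute 42 × 53 = 2226
2226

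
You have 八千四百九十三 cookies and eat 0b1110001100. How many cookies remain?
Convert 八千四百九十三 (Chinese numeral) → 8×1000 + 4×100 + 9×10 + 3 = 8493 (decimal)
Convert 0b1110001100 (binary) → 512 + 256 + 128 + 8 + 4 = 908 (decimal)
Compute 8493 - 908 = 7585
7585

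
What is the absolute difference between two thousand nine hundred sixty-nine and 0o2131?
Convert two thousand nine hundred sixty-nine (English words) → 2×1000 + 9×100 + 69 = 2969 (decimal)
Convert 0o2131 (octal) → 2×512 + 1×64 + 3×8 + 1 = 1113 (decimal)
Compute |2969 - 1113| = 1856
1856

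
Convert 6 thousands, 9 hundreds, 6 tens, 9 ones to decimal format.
Convert 6 thousands, 9 hundreds, 6 tens, 9 ones (place-value notation) → 6×1000 + 9×100 + 6×10 + 9 = 6969 (decimal)
6969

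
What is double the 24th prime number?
The 24th prime number = 89
Compute 89 × 2 = 178
178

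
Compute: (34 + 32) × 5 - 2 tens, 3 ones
Convert 2 tens, 3 ones (place-value notation) → 2×10 + 3 = 23 (decimal)
Expression in decimal: (34 + 32) × 5 - 23
Parentheses first: 34 + 32 = 66
Multiply: 66 × 5 = 330
Subtract: 330 - 23 = 307
307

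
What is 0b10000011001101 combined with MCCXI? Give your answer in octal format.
Convert 0b10000011001101 (binary) → 8192 + 128 + 64 + 8 + 4 + 1 = 8397 (decimal)
Convert MCCXI (Roman numeral) → 1000 + 100 + 100 + 10 + 1 = 1211 (decimal)
Compute 8397 + 1211 = 9608
Convert 9608 (decimal) → 9608 = 2×4096 + 2×512 + 6×64 + 1×8 → 0o22610 (octal)
0o22610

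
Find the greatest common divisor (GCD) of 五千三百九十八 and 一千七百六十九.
Convert 五千三百九十八 (Chinese numeral) → 5×1000 + 3×100 + 9×10 + 8 = 5398 (decimal)
Convert 一千七百六十九 (Chinese numeral) → 1×1000 + 7×100 + 6×10 + 9 = 1769 (decimal)
Compute gcd(5398, 1769) = 1
1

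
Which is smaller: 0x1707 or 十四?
Convert 0x1707 (hexadecimal) → 1×4096 + 7×256 + 7 = 5895 (decimal)
Convert 十四 (Chinese numeral) → 1×10 + 4 = 14 (decimal)
Compare 5895 vs 14: smaller = 14
14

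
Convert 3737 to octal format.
Convert 3737 (decimal) → 3737 = 7×512 + 2×64 + 3×8 + 1 → 0o7231 (octal)
0o7231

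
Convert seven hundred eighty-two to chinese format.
Convert seven hundred eighty-two (English words) → 7×100 + 82 = 782 (decimal)
Convert 782 (decimal) → 782 = 7×100 + 8×10 + 2 → 七百八十二 (Chinese numeral)
七百八十二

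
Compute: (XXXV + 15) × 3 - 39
Convert XXXV (Roman numeral) → 10 + 10 + 10 + 5 = 35 (decimal)
Expression in decimal: (35 + 15) × 3 - 39
Parentheses first: 35 + 15 = 50
Multiply: 50 × 3 = 150
Subtract: 150 - 39 = 111
111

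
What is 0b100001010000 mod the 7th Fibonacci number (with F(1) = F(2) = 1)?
Convert 0b100001010000 (binary) → 2048 + 64 + 16 = 2128 (decimal)
Convert the 7th Fibonacci number (with F(1) = F(2) = 1) (Fibonacci index) → 1, 1, 2, 3, 5, 8, 13 → 13 (decimal)
Compute 2128 mod 13 = 9
9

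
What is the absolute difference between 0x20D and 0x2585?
Convert 0x20D (hexadecimal) → 2×256 + 13 = 525 (decimal)
Convert 0x2585 (hexadecimal) → 2×4096 + 5×256 + 8×16 + 5 = 9605 (decimal)
Compute |525 - 9605| = 9080
9080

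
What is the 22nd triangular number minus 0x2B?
The 22nd triangular number = 22×23/2 = 253
Convert 0x2B (hexadecimal) → 2×16 + 11 = 43 (decimal)
Compute 253 - 43 = 210
210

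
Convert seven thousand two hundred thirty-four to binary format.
Convert seven thousand two hundred thirty-four (English words) → 7×1000 + 2×100 + 34 = 7234 (decimal)
Convert 7234 (decimal) → 7234 = 4096 + 2048 + 1024 + 64 + 2 → 0b1110001000010 (binary)
0b1110001000010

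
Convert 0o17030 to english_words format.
Convert 0o17030 (octal) → 1×4096 + 7×512 + 3×8 = 7704 (decimal)
Convert 7704 (decimal) → 7704 = 7×1000 + 7×100 + 4 → seven thousand seven hundred four (English words)
seven thousand seven hundred four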